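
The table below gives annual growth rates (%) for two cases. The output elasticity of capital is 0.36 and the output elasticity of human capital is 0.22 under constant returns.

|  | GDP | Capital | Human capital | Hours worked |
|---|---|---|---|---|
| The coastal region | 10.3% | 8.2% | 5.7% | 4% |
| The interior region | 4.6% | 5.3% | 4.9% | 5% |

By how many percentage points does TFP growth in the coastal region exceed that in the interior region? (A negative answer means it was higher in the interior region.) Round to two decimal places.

4.90 percentage points

Labor's share = 1 − 0.36 − 0.22 = 0.42.
The coastal region: TFP = 10.3 − 2.952 − 1.254 − 1.68 = 4.414%.
The interior region: TFP = 4.6 − 1.908 − 1.078 − 2.1 = -0.486%.
Difference = 4.414 − (-0.486) = 4.9 pp.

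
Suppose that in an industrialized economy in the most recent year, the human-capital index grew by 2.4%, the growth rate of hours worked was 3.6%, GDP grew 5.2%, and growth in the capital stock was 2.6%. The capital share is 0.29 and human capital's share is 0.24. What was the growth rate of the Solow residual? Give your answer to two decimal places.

Labor's share = 1 − 0.29 − 0.24 = 0.47.
The capital stock: 0.29 × 2.6 = 0.754 pp.
The human-capital index: 0.24 × 2.4 = 0.576 pp.
Hours worked: 0.47 × 3.6 = 1.692 pp.
TFP growth = 5.2 − 3.022 = 2.178%.

2.18%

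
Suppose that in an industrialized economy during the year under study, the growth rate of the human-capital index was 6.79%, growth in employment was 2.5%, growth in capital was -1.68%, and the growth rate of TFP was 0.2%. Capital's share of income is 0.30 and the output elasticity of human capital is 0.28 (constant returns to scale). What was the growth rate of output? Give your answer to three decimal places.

Labor's share = 1 − 0.3 − 0.28 = 0.42.
Capital: 0.3 × (-1.68) = -0.504 pp.
The human-capital index: 0.28 × 6.79 = 1.9012 pp.
Employment: 0.42 × 2.5 = 1.05 pp.
Output growth = 0.2 + 2.4472 = 2.6472%.

2.647%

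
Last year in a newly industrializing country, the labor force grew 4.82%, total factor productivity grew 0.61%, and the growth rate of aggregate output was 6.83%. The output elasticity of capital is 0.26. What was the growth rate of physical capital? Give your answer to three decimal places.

Labor's share = 1 − 0.26 = 0.74.
gY = gA + 0.74×4.82 + 0.26×g.
0.26×g = 6.83 − 0.61 − 3.5668 = 2.6532.
g = 2.6532 / 0.26 = 10.20462%.

Physical capital growth was 10.205%.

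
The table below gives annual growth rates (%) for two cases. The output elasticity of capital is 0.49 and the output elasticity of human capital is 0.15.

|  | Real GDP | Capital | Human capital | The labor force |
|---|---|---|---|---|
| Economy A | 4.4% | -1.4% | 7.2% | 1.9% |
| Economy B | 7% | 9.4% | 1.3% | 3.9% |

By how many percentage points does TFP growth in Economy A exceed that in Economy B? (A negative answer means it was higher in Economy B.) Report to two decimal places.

Labor's share = 1 − 0.49 − 0.15 = 0.36.
Economy A: TFP = 4.4 + 0.686 − 1.08 − 0.684 = 3.322%.
Economy B: TFP = 7 − 4.606 − 0.195 − 1.404 = 0.795%.
Difference = 3.322 − (0.795) = 2.527 pp.

2.53 percentage points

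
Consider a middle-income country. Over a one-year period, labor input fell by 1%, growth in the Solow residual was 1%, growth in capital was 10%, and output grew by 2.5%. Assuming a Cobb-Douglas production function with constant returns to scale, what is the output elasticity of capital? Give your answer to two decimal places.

0.23

gY = gA + α·gK + (1−α)·gL, so gY − gA − gL = α(gK − gL).
2.5 − 1 + 1 = α × (10 − (-1)).
2.5 = 11 α, so α = 0.2273.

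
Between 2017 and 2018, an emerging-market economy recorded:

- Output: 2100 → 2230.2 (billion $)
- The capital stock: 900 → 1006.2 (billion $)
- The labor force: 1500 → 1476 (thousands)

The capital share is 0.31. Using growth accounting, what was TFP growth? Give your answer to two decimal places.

Output growth = (2230.2 − 2100) / 2100 = 6.2%.
The capital stock growth = (1006.2 − 900) / 900 = 11.8%.
The labor force growth = (1476 − 1500) / 1500 = -1.6%.
Labor's share = 1 − 0.31 = 0.69.
The capital stock: 0.31 × 11.8 = 3.658 pp.
The labor force: 0.69 × (-1.6) = -1.104 pp.
TFP growth = 6.2 − 2.554 = 3.646%.

3.65%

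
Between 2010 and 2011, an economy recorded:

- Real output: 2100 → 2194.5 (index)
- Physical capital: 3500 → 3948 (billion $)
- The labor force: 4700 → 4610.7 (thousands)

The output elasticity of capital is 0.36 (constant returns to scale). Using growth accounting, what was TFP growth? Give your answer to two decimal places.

Real output growth = (2194.5 − 2100) / 2100 = 4.5%.
Physical capital growth = (3948 − 3500) / 3500 = 12.8%.
The labor force growth = (4610.7 − 4700) / 4700 = -1.9%.
Labor's share = 1 − 0.36 = 0.64.
Physical capital: 0.36 × 12.8 = 4.608 pp.
The labor force: 0.64 × (-1.9) = -1.216 pp.
TFP growth = 4.5 − 3.392 = 1.108%.

1.11%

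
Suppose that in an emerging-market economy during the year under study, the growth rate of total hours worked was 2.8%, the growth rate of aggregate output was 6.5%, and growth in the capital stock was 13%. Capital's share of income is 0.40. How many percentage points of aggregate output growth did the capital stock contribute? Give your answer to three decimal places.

5.200 percentage points

Contribution = share × growth = 0.4 × 13 = 5.2 pp.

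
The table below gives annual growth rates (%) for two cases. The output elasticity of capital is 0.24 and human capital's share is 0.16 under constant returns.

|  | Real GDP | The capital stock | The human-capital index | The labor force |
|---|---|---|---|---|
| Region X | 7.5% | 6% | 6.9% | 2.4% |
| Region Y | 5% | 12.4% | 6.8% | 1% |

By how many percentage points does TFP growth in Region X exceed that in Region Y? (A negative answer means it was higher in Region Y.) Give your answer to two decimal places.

Labor's share = 1 − 0.24 − 0.16 = 0.6.
Region X: TFP = 7.5 − 1.44 − 1.104 − 1.44 = 3.516%.
Region Y: TFP = 5 − 2.976 − 1.088 − 0.6 = 0.336%.
Difference = 3.516 − (0.336) = 3.18 pp.

3.18 percentage points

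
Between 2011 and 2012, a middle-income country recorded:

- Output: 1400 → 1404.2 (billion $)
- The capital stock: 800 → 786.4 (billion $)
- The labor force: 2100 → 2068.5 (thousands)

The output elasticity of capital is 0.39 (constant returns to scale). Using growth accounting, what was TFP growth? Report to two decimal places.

TFP grew 1.88%.

Output growth = (1404.2 − 1400) / 1400 = 0.3%.
The capital stock growth = (786.4 − 800) / 800 = -1.7%.
The labor force growth = (2068.5 − 2100) / 2100 = -1.5%.
Labor's share = 1 − 0.39 = 0.61.
The capital stock: 0.39 × (-1.7) = -0.663 pp.
The labor force: 0.61 × (-1.5) = -0.915 pp.
TFP growth = 0.3 + 1.578 = 1.878%.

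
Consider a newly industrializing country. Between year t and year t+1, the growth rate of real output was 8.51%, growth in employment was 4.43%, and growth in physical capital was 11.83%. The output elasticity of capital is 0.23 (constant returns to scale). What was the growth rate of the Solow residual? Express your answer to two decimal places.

2.38%

Labor's share = 1 − 0.23 = 0.77.
Physical capital: 0.23 × 11.83 = 2.7209 pp.
Employment: 0.77 × 4.43 = 3.4111 pp.
TFP growth = 8.51 − 6.132 = 2.378%.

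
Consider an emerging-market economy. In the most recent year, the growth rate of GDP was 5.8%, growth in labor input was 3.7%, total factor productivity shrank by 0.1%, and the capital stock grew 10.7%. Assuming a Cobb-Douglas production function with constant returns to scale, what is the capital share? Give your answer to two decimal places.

α = 0.31

gY = gA + α·gK + (1−α)·gL, so gY − gA − gL = α(gK − gL).
5.8 + 0.1 − 3.7 = α × (10.7 − 3.7).
2.2 = 7 α, so α = 0.3143.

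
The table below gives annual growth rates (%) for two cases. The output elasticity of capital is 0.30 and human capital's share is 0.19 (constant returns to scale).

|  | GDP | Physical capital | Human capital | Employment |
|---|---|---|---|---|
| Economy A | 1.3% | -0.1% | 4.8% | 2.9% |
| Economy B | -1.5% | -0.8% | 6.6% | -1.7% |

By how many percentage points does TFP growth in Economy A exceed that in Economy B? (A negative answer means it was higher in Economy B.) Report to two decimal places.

0.59 percentage points

Labor's share = 1 − 0.3 − 0.19 = 0.51.
Economy A: TFP = 1.3 + 0.03 − 0.912 − 1.479 = -1.061%.
Economy B: TFP = -1.5 + 0.24 − 1.254 + 0.867 = -1.647%.
Difference = -1.061 − (-1.647) = 0.586 pp.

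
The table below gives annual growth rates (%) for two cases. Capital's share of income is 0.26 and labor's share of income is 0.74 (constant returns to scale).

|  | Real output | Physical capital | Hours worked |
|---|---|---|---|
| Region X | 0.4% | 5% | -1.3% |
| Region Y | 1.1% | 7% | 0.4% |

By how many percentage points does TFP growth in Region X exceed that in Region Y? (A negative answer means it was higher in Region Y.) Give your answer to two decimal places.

1.08 percentage points

Labor's share = 1 − 0.26 = 0.74.
Region X: TFP = 0.4 − 1.3 + 0.962 = 0.062%.
Region Y: TFP = 1.1 − 1.82 − 0.296 = -1.016%.
Difference = 0.062 − (-1.016) = 1.078 pp.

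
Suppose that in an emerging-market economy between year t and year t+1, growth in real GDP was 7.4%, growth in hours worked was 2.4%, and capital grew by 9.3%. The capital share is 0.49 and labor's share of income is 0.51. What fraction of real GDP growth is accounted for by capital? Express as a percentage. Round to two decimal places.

61.58%

Capital contributed 0.49 × 9.3 = 4.557 pp.
Share of growth = 4.557 / 7.4 × 100 = 61.5811%.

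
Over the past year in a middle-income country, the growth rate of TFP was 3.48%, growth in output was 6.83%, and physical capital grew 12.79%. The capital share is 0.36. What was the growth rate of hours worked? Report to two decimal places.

Labor's share = 1 − 0.36 = 0.64.
gY = gA + 0.36×12.79 + 0.64×g.
0.64×g = 6.83 − 3.48 − 4.6044 = -1.2544.
g = -1.2544 / 0.64 = -1.96%.

-1.96%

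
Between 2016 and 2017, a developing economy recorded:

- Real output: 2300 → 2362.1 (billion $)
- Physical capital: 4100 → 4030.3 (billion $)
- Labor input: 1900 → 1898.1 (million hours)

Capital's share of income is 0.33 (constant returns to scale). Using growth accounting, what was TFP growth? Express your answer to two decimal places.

Real output growth = (2362.1 − 2300) / 2300 = 2.7%.
Physical capital growth = (4030.3 − 4100) / 4100 = -1.7%.
Labor input growth = (1898.1 − 1900) / 1900 = -0.1%.
Labor's share = 1 − 0.33 = 0.67.
Physical capital: 0.33 × (-1.7) = -0.561 pp.
Labor input: 0.67 × (-0.1) = -0.067 pp.
TFP growth = 2.7 + 0.628 = 3.328%.

3.33%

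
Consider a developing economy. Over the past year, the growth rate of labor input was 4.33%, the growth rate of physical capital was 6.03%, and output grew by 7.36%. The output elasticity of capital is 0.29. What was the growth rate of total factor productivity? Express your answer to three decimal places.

Labor's share = 1 − 0.29 = 0.71.
Physical capital: 0.29 × 6.03 = 1.7487 pp.
Labor input: 0.71 × 4.33 = 3.0743 pp.
TFP growth = 7.36 − 4.823 = 2.537%.

2.537%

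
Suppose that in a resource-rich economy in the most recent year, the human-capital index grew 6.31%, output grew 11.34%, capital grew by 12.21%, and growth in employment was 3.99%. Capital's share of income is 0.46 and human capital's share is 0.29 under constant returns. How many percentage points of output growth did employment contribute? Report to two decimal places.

1.00 pp

Labor's share = 1 − 0.46 − 0.29 = 0.25.
Contribution = share × growth = 0.25 × 3.99 = 0.9975 pp.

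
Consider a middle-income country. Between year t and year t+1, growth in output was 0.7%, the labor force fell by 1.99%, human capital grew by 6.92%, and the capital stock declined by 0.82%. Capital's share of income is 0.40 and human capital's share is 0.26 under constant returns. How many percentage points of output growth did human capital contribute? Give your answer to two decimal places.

Contribution = share × growth = 0.26 × 6.92 = 1.7992 pp.

1.80 pp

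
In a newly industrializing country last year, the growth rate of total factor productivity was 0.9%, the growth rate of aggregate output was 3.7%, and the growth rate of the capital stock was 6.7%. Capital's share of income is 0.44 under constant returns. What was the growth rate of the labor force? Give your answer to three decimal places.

Labor's share = 1 − 0.44 = 0.56.
gY = gA + 0.44×6.7 + 0.56×g.
0.56×g = 3.7 − 0.9 − 2.948 = -0.148.
g = -0.148 / 0.56 = -0.26429%.

-0.264%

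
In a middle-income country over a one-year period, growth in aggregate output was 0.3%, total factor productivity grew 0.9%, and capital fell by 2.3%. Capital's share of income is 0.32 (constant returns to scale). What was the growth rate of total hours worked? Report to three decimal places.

Total hours worked growth was 0.200%.

Labor's share = 1 − 0.32 = 0.68.
gY = gA + 0.32×(-2.3) + 0.68×g.
0.68×g = 0.3 − 0.9 + 0.736 = 0.136.
g = 0.136 / 0.68 = 0.2%.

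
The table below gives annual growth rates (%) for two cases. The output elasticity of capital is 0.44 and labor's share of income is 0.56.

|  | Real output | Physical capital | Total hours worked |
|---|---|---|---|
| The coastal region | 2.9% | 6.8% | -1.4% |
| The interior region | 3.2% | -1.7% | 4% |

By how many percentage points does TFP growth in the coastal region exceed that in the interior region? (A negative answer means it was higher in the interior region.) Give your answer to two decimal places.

-1.02 percentage points

Labor's share = 1 − 0.44 = 0.56.
The coastal region: TFP = 2.9 − 2.992 + 0.784 = 0.692%.
The interior region: TFP = 3.2 + 0.748 − 2.24 = 1.708%.
Difference = 0.692 − (1.708) = -1.016 pp.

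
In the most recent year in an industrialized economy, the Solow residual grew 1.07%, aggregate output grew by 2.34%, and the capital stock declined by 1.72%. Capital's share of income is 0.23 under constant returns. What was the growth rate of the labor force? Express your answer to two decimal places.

Labor's share = 1 − 0.23 = 0.77.
gY = gA + 0.23×(-1.72) + 0.77×g.
0.77×g = 2.34 − 1.07 + 0.3956 = 1.6656.
g = 1.6656 / 0.77 = 2.1631%.

The labor force grew 2.16%.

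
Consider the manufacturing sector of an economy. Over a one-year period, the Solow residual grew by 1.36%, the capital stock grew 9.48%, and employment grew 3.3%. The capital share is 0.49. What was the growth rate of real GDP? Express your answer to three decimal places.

Labor's share = 1 − 0.49 = 0.51.
The capital stock: 0.49 × 9.48 = 4.6452 pp.
Employment: 0.51 × 3.3 = 1.683 pp.
Output growth = 1.36 + 6.3282 = 7.6882%.

7.688%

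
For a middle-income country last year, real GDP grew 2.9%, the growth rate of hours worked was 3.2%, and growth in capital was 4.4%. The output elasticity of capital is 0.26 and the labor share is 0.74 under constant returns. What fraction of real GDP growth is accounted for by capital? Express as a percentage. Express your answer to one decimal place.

Capital accounted for 39.4% of growth.

Capital contributed 0.26 × 4.4 = 1.144 pp.
Share of growth = 1.144 / 2.9 × 100 = 39.448%.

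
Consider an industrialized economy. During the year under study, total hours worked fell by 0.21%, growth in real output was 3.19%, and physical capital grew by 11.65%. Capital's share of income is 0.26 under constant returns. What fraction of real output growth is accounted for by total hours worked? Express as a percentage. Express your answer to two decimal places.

-4.87%

Labor's share = 1 − 0.26 = 0.74.
Total hours worked contributed 0.74 × (-0.21) = -0.1554 pp.
Share of growth = -0.1554 / 3.19 × 100 = -4.8715%.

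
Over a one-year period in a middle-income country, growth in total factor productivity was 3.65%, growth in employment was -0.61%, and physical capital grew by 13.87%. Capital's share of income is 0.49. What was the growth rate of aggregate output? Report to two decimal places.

10.14%

Labor's share = 1 − 0.49 = 0.51.
Physical capital: 0.49 × 13.87 = 6.7963 pp.
Employment: 0.51 × (-0.61) = -0.3111 pp.
Output growth = 3.65 + 6.4852 = 10.1352%.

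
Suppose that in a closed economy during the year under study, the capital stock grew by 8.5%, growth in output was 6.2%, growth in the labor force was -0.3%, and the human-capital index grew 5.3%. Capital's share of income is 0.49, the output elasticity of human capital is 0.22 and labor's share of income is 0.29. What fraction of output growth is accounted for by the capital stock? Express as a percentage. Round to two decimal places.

The capital stock contributed 0.49 × 8.5 = 4.165 pp.
Share of growth = 4.165 / 6.2 × 100 = 67.1774%.

The capital stock accounted for 67.18% of growth.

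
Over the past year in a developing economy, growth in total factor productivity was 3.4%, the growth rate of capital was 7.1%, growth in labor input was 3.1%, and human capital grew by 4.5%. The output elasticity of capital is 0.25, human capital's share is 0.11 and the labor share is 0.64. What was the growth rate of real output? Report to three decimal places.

Real output growth was 7.654%.

Labor's share = 1 − 0.25 − 0.11 = 0.64.
Capital: 0.25 × 7.1 = 1.775 pp.
Human capital: 0.11 × 4.5 = 0.495 pp.
Labor input: 0.64 × 3.1 = 1.984 pp.
Output growth = 3.4 + 4.254 = 7.654%.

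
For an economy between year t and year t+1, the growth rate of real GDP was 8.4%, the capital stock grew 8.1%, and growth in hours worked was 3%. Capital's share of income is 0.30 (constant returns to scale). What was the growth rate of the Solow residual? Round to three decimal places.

Labor's share = 1 − 0.3 = 0.7.
The capital stock: 0.3 × 8.1 = 2.43 pp.
Hours worked: 0.7 × 3 = 2.1 pp.
TFP growth = 8.4 − 4.53 = 3.87%.

3.870%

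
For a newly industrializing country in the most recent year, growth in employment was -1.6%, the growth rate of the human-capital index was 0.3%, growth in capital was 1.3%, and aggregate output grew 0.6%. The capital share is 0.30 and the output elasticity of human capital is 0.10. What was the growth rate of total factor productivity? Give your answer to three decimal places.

Labor's share = 1 − 0.3 − 0.1 = 0.6.
Capital: 0.3 × 1.3 = 0.39 pp.
The human-capital index: 0.1 × 0.3 = 0.03 pp.
Employment: 0.6 × (-1.6) = -0.96 pp.
TFP growth = 0.6 + 0.54 = 1.14%.

1.140%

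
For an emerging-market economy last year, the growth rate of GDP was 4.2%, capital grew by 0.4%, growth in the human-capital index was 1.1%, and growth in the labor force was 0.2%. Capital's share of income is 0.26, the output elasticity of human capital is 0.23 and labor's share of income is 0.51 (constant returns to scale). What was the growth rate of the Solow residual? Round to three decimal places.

Labor's share = 1 − 0.26 − 0.23 = 0.51.
Capital: 0.26 × 0.4 = 0.104 pp.
The human-capital index: 0.23 × 1.1 = 0.253 pp.
The labor force: 0.51 × 0.2 = 0.102 pp.
TFP growth = 4.2 − 0.459 = 3.741%.

3.741%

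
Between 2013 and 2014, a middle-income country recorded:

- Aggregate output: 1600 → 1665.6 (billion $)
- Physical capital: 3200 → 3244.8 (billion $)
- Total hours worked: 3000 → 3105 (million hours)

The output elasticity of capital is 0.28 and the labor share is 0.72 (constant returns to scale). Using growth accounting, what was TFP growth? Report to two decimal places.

Aggregate output growth = (1665.6 − 1600) / 1600 = 4.1%.
Physical capital growth = (3244.8 − 3200) / 3200 = 1.4%.
Total hours worked growth = (3105 − 3000) / 3000 = 3.5%.
Labor's share = 1 − 0.28 = 0.72.
Physical capital: 0.28 × 1.4 = 0.392 pp.
Total hours worked: 0.72 × 3.5 = 2.52 pp.
TFP growth = 4.1 − 2.912 = 1.188%.

TFP grew 1.19%.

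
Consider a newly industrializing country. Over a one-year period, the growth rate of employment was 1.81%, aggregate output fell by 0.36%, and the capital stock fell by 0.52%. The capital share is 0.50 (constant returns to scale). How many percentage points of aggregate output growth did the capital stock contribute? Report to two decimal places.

-0.26 pp

Contribution = share × growth = 0.5 × (-0.52) = -0.26 pp.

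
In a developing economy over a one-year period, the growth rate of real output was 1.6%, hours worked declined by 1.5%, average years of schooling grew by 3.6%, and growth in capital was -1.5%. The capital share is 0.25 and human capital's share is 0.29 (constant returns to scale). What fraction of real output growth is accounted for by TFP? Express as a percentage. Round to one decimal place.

Labor's share = 1 − 0.25 − 0.29 = 0.46.
Capital: 0.25 × (-1.5) = -0.375 pp.
Average years of schooling: 0.29 × 3.6 = 1.044 pp.
Hours worked: 0.46 × (-1.5) = -0.69 pp.
TFP growth = 1.6 + 0.021 = 1.621%.
TFP share of growth = 1.621 / 1.6 × 100 = 101.313%.

101.3%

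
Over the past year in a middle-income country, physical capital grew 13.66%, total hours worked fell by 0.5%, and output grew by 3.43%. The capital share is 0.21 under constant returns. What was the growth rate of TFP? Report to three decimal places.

Labor's share = 1 − 0.21 = 0.79.
Physical capital: 0.21 × 13.66 = 2.8686 pp.
Total hours worked: 0.79 × (-0.5) = -0.395 pp.
TFP growth = 3.43 − 2.4736 = 0.9564%.

TFP grew 0.956%.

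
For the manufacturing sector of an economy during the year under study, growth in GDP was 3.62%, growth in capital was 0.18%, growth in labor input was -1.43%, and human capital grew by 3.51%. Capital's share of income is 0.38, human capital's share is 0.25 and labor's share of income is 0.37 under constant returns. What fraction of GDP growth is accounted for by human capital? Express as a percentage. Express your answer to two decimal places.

Human capital contributed 0.25 × 3.51 = 0.8775 pp.
Share of growth = 0.8775 / 3.62 × 100 = 24.2403%.

Human capital accounted for 24.24% of growth.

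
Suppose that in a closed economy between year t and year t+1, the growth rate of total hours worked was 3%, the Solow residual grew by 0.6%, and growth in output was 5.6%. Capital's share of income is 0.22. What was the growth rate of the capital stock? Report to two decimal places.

Labor's share = 1 − 0.22 = 0.78.
gY = gA + 0.78×3 + 0.22×g.
0.22×g = 5.6 − 0.6 − 2.34 = 2.66.
g = 2.66 / 0.22 = 12.0909%.

12.09%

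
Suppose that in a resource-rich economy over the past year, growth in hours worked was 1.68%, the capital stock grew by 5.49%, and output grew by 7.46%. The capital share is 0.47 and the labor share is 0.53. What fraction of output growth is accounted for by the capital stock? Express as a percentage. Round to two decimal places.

The capital stock contributed 0.47 × 5.49 = 2.5803 pp.
Share of growth = 2.5803 / 7.46 × 100 = 34.5885%.

34.59%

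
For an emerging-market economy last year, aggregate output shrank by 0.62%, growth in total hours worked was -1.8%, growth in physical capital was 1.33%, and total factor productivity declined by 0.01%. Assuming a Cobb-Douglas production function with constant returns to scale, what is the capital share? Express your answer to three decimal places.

α = 0.380

gY = gA + α·gK + (1−α)·gL, so gY − gA − gL = α(gK − gL).
-0.62 + 0.01 + 1.8 = α × (1.33 − (-1.8)).
1.19 = 3.13 α, so α = 0.38019.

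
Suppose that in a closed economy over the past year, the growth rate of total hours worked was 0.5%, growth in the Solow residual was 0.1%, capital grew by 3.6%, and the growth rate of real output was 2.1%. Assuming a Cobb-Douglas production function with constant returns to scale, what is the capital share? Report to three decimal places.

gY = gA + α·gK + (1−α)·gL, so gY − gA − gL = α(gK − gL).
2.1 − 0.1 − 0.5 = α × (3.6 − 0.5).
1.5 = 3.1 α, so α = 0.48387.

0.484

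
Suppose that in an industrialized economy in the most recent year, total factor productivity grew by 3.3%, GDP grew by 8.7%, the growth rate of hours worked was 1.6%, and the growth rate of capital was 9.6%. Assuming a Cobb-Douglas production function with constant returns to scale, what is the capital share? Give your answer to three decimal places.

gY = gA + α·gK + (1−α)·gL, so gY − gA − gL = α(gK − gL).
8.7 − 3.3 − 1.6 = α × (9.6 − 1.6).
3.8 = 8 α, so α = 0.475.

0.475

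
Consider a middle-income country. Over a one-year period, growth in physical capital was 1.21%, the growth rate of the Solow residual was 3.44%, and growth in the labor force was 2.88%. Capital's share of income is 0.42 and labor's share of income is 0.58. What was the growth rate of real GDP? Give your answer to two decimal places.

Labor's share = 1 − 0.42 = 0.58.
Physical capital: 0.42 × 1.21 = 0.5082 pp.
The labor force: 0.58 × 2.88 = 1.6704 pp.
Output growth = 3.44 + 2.1786 = 5.6186%.

Real GDP grew 5.62%.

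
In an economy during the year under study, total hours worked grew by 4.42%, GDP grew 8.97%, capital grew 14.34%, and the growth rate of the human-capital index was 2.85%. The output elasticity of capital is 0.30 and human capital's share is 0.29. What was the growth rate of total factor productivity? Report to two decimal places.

Labor's share = 1 − 0.3 − 0.29 = 0.41.
Capital: 0.3 × 14.34 = 4.302 pp.
The human-capital index: 0.29 × 2.85 = 0.8265 pp.
Total hours worked: 0.41 × 4.42 = 1.8122 pp.
TFP growth = 8.97 − 6.9407 = 2.0293%.

2.03%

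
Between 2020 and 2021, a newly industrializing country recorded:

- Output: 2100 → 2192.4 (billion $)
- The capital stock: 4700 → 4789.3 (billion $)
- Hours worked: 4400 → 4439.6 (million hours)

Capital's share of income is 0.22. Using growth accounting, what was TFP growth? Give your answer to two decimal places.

3.28%

Output growth = (2192.4 − 2100) / 2100 = 4.4%.
The capital stock growth = (4789.3 − 4700) / 4700 = 1.9%.
Hours worked growth = (4439.6 − 4400) / 4400 = 0.9%.
Labor's share = 1 − 0.22 = 0.78.
The capital stock: 0.22 × 1.9 = 0.418 pp.
Hours worked: 0.78 × 0.9 = 0.702 pp.
TFP growth = 4.4 − 1.12 = 3.28%.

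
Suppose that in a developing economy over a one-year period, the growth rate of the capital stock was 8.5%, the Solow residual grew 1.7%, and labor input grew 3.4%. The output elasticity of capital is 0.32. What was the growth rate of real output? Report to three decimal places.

Labor's share = 1 − 0.32 = 0.68.
The capital stock: 0.32 × 8.5 = 2.72 pp.
Labor input: 0.68 × 3.4 = 2.312 pp.
Output growth = 1.7 + 5.032 = 6.732%.

Real output grew 6.732%.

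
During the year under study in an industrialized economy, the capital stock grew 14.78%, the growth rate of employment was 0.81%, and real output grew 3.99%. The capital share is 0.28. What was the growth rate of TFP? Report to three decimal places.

Labor's share = 1 − 0.28 = 0.72.
The capital stock: 0.28 × 14.78 = 4.1384 pp.
Employment: 0.72 × 0.81 = 0.5832 pp.
TFP growth = 3.99 − 4.7216 = -0.7316%.

-0.732%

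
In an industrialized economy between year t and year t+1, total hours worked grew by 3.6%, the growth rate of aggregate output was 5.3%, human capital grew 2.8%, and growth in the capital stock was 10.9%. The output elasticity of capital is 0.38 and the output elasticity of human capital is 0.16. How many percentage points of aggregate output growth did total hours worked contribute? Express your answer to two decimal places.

1.66 pp

Labor's share = 1 − 0.38 − 0.16 = 0.46.
Contribution = share × growth = 0.46 × 3.6 = 1.656 pp.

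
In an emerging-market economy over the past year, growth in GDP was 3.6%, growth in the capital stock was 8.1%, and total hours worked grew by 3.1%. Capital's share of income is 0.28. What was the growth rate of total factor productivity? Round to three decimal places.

Labor's share = 1 − 0.28 = 0.72.
The capital stock: 0.28 × 8.1 = 2.268 pp.
Total hours worked: 0.72 × 3.1 = 2.232 pp.
TFP growth = 3.6 − 4.5 = -0.9%.

-0.900%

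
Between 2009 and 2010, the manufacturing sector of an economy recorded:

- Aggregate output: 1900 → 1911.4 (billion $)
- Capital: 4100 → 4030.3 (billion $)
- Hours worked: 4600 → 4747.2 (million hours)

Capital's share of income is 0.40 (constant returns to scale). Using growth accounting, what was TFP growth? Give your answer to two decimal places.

-0.64%

Aggregate output growth = (1911.4 − 1900) / 1900 = 0.6%.
Capital growth = (4030.3 − 4100) / 4100 = -1.7%.
Hours worked growth = (4747.2 − 4600) / 4600 = 3.2%.
Labor's share = 1 − 0.4 = 0.6.
Capital: 0.4 × (-1.7) = -0.68 pp.
Hours worked: 0.6 × 3.2 = 1.92 pp.
TFP growth = 0.6 − 1.24 = -0.64%.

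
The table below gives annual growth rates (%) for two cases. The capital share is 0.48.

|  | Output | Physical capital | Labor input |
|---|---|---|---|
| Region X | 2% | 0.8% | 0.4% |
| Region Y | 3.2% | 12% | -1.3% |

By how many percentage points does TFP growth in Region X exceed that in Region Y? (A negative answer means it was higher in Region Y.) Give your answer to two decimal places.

3.29 percentage points

Labor's share = 1 − 0.48 = 0.52.
Region X: TFP = 2 − 0.384 − 0.208 = 1.408%.
Region Y: TFP = 3.2 − 5.76 + 0.676 = -1.884%.
Difference = 1.408 − (-1.884) = 3.292 pp.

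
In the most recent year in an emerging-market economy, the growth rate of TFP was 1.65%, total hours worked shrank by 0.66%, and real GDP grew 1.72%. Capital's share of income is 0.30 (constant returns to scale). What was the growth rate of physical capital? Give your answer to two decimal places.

Labor's share = 1 − 0.3 = 0.7.
gY = gA + 0.7×(-0.66) + 0.3×g.
0.3×g = 1.72 − 1.65 + 0.462 = 0.532.
g = 0.532 / 0.3 = 1.7733%.

1.77%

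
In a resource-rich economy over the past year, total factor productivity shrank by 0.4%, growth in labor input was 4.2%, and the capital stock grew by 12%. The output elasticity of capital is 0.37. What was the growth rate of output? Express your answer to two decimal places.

Output grew 6.69%.

Labor's share = 1 − 0.37 = 0.63.
The capital stock: 0.37 × 12 = 4.44 pp.
Labor input: 0.63 × 4.2 = 2.646 pp.
Output growth = -0.4 + 7.086 = 6.686%.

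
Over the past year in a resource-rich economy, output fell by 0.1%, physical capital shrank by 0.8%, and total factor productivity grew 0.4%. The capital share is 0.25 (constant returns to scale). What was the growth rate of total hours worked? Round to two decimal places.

-0.40%

Labor's share = 1 − 0.25 = 0.75.
gY = gA + 0.25×(-0.8) + 0.75×g.
0.75×g = -0.1 − 0.4 + 0.2 = -0.3.
g = -0.3 / 0.75 = -0.4%.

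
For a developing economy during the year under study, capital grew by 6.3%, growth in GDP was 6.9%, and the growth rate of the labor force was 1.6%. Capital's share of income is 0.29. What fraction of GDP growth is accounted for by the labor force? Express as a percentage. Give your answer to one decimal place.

Labor's share = 1 − 0.29 = 0.71.
The labor force contributed 0.71 × 1.6 = 1.136 pp.
Share of growth = 1.136 / 6.9 × 100 = 16.464%.

16.5%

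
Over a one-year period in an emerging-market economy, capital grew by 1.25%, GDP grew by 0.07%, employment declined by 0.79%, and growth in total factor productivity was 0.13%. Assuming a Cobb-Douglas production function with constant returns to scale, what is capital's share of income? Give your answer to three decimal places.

Capital's share of income is 0.358.

gY = gA + α·gK + (1−α)·gL, so gY − gA − gL = α(gK − gL).
0.07 − 0.13 + 0.79 = α × (1.25 − (-0.79)).
0.73 = 2.04 α, so α = 0.35784.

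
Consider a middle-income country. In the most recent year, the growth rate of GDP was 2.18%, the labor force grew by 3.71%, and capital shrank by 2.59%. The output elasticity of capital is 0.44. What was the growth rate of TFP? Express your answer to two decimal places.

TFP grew 1.24%.

Labor's share = 1 − 0.44 = 0.56.
Capital: 0.44 × (-2.59) = -1.1396 pp.
The labor force: 0.56 × 3.71 = 2.0776 pp.
TFP growth = 2.18 − 0.938 = 1.242%.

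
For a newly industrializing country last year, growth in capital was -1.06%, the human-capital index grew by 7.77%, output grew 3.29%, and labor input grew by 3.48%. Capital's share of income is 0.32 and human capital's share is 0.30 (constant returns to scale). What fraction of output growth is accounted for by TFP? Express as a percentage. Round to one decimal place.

Labor's share = 1 − 0.32 − 0.3 = 0.38.
Capital: 0.32 × (-1.06) = -0.3392 pp.
The human-capital index: 0.3 × 7.77 = 2.331 pp.
Labor input: 0.38 × 3.48 = 1.3224 pp.
TFP growth = 3.29 − 3.3142 = -0.0242%.
TFP share of growth = -0.0242 / 3.29 × 100 = -0.736%.

TFP accounted for -0.7% of growth.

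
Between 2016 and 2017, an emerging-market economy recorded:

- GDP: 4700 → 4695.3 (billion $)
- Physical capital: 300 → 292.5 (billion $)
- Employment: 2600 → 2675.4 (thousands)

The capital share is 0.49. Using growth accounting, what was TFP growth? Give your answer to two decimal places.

-0.35%

GDP growth = (4695.3 − 4700) / 4700 = -0.1%.
Physical capital growth = (292.5 − 300) / 300 = -2.5%.
Employment growth = (2675.4 − 2600) / 2600 = 2.9%.
Labor's share = 1 − 0.49 = 0.51.
Physical capital: 0.49 × (-2.5) = -1.225 pp.
Employment: 0.51 × 2.9 = 1.479 pp.
TFP growth = -0.1 − 0.254 = -0.354%.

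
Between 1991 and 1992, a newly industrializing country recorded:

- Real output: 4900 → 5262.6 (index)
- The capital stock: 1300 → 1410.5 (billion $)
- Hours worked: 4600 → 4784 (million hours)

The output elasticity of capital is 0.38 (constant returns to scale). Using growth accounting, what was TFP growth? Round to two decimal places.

TFP grew 1.69%.

Real output growth = (5262.6 − 4900) / 4900 = 7.4%.
The capital stock growth = (1410.5 − 1300) / 1300 = 8.5%.
Hours worked growth = (4784 − 4600) / 4600 = 4%.
Labor's share = 1 − 0.38 = 0.62.
The capital stock: 0.38 × 8.5 = 3.23 pp.
Hours worked: 0.62 × 4 = 2.48 pp.
TFP growth = 7.4 − 5.71 = 1.69%.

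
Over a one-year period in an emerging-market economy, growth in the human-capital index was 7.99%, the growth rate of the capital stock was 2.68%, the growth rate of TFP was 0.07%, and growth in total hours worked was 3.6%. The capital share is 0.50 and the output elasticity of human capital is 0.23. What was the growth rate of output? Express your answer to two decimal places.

Labor's share = 1 − 0.5 − 0.23 = 0.27.
The capital stock: 0.5 × 2.68 = 1.34 pp.
The human-capital index: 0.23 × 7.99 = 1.8377 pp.
Total hours worked: 0.27 × 3.6 = 0.972 pp.
Output growth = 0.07 + 4.1497 = 4.2197%.

4.22%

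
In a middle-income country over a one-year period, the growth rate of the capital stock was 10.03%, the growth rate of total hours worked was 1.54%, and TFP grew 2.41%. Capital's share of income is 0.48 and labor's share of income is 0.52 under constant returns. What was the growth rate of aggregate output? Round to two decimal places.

Labor's share = 1 − 0.48 = 0.52.
The capital stock: 0.48 × 10.03 = 4.8144 pp.
Total hours worked: 0.52 × 1.54 = 0.8008 pp.
Output growth = 2.41 + 5.6152 = 8.0252%.

Aggregate output grew 8.03%.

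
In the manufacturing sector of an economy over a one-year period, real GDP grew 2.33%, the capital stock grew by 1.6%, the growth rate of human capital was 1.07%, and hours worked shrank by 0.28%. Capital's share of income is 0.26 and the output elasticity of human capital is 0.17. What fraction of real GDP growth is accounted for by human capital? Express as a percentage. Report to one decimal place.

Human capital contributed 0.17 × 1.07 = 0.1819 pp.
Share of growth = 0.1819 / 2.33 × 100 = 7.807%.

7.8%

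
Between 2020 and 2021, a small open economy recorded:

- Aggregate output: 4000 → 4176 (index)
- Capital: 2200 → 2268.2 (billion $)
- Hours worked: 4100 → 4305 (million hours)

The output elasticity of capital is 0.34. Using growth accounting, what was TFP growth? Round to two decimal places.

Aggregate output growth = (4176 − 4000) / 4000 = 4.4%.
Capital growth = (2268.2 − 2200) / 2200 = 3.1%.
Hours worked growth = (4305 − 4100) / 4100 = 5%.
Labor's share = 1 − 0.34 = 0.66.
Capital: 0.34 × 3.1 = 1.054 pp.
Hours worked: 0.66 × 5 = 3.3 pp.
TFP growth = 4.4 − 4.354 = 0.046%.

0.05%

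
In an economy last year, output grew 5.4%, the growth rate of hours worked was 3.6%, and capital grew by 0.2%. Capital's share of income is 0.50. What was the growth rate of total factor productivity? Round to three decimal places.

3.500%

Labor's share = 1 − 0.5 = 0.5.
Capital: 0.5 × 0.2 = 0.1 pp.
Hours worked: 0.5 × 3.6 = 1.8 pp.
TFP growth = 5.4 − 1.9 = 3.5%.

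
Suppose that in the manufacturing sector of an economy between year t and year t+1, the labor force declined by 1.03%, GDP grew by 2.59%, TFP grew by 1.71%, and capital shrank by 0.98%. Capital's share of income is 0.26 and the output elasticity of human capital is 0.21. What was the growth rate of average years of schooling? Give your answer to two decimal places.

8.00%

Labor's share = 1 − 0.26 − 0.21 = 0.53.
gY = gA + 0.26×(-0.98) + 0.53×(-1.03) + 0.21×g.
0.21×g = 2.59 − 1.71 + 0.8007 = 1.6807.
g = 1.6807 / 0.21 = 8.0033%.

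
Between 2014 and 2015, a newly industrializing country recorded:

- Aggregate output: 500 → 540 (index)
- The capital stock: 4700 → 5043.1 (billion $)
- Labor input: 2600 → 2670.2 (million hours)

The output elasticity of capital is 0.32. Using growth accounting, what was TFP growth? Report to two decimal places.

3.83%

Aggregate output growth = (540 − 500) / 500 = 8%.
The capital stock growth = (5043.1 − 4700) / 4700 = 7.3%.
Labor input growth = (2670.2 − 2600) / 2600 = 2.7%.
Labor's share = 1 − 0.32 = 0.68.
The capital stock: 0.32 × 7.3 = 2.336 pp.
Labor input: 0.68 × 2.7 = 1.836 pp.
TFP growth = 8 − 4.172 = 3.828%.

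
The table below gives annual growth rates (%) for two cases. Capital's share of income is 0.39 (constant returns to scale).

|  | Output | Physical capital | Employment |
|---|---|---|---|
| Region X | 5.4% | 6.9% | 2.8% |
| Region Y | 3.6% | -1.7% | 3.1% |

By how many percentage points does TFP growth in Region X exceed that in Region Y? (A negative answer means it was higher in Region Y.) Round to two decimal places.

Labor's share = 1 − 0.39 = 0.61.
Region X: TFP = 5.4 − 2.691 − 1.708 = 1.001%.
Region Y: TFP = 3.6 + 0.663 − 1.891 = 2.372%.
Difference = 1.001 − (2.372) = -1.371 pp.

-1.37 percentage points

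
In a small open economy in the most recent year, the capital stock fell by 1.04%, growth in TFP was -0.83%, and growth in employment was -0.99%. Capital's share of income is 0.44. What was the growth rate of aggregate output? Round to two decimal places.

Labor's share = 1 − 0.44 = 0.56.
The capital stock: 0.44 × (-1.04) = -0.4576 pp.
Employment: 0.56 × (-0.99) = -0.5544 pp.
Output growth = -0.83 + (-1.012) = -1.842%.

-1.84%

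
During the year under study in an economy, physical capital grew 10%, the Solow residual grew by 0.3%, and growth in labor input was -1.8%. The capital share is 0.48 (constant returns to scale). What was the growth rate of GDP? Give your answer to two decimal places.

Labor's share = 1 − 0.48 = 0.52.
Physical capital: 0.48 × 10 = 4.8 pp.
Labor input: 0.52 × (-1.8) = -0.936 pp.
Output growth = 0.3 + 3.864 = 4.164%.

4.16%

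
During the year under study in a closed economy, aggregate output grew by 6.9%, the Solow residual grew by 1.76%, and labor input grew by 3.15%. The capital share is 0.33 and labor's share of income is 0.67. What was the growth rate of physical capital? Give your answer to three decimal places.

Labor's share = 1 − 0.33 = 0.67.
gY = gA + 0.67×3.15 + 0.33×g.
0.33×g = 6.9 − 1.76 − 2.1105 = 3.0295.
g = 3.0295 / 0.33 = 9.1803%.

9.180%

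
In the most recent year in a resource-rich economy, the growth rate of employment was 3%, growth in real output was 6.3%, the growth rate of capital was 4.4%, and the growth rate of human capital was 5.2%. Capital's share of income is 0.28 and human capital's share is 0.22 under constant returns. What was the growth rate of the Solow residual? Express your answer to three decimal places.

2.424%

Labor's share = 1 − 0.28 − 0.22 = 0.5.
Capital: 0.28 × 4.4 = 1.232 pp.
Human capital: 0.22 × 5.2 = 1.144 pp.
Employment: 0.5 × 3 = 1.5 pp.
TFP growth = 6.3 − 3.876 = 2.424%.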